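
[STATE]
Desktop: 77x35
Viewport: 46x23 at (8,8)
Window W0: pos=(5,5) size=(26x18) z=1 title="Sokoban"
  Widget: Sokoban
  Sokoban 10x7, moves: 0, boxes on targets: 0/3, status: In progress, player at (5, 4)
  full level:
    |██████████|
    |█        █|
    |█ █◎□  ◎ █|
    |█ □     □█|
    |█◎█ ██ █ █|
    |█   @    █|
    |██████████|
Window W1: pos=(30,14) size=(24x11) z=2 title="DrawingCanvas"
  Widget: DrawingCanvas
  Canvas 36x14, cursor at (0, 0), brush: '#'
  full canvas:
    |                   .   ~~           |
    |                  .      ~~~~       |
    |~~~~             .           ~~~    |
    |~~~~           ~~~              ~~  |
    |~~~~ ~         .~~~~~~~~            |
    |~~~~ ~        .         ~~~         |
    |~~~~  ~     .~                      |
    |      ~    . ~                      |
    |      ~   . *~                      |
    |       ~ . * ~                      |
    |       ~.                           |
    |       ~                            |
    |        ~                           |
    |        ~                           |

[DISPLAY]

████████              ┃                       
       █              ┃                       
█◎□  ◎ █              ┃                       
□     □█              ┃                       
█ ██ █ █              ┃                       
  @    █              ┃                       
████████              ┏━━━━━━━━━━━━━━━━━━━━━━┓
ves: 0  0/3           ┃ DrawingCanvas        ┃
                      ┠──────────────────────┨
                      ┃+                  .  ┃
                      ┃                  .   ┃
                      ┃~~~~             .    ┃
                      ┃~~~~           ~~~    ┃
                      ┃~~~~ ~         .~~~~~~┃
━━━━━━━━━━━━━━━━━━━━━━┃~~~~ ~        .       ┃
                      ┃~~~~  ~     .~        ┃
                      ┗━━━━━━━━━━━━━━━━━━━━━━┛
                                              
                                              
                                              
                                              
                                              
                                              


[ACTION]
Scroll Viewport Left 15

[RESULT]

     ┃██████████              ┃               
     ┃█        █              ┃               
     ┃█ █◎□  ◎ █              ┃               
     ┃█ □     □█              ┃               
     ┃█◎█ ██ █ █              ┃               
     ┃█   @    █              ┃               
     ┃██████████              ┏━━━━━━━━━━━━━━━
     ┃Moves: 0  0/3           ┃ DrawingCanvas 
     ┃                        ┠───────────────
     ┃                        ┃+              
     ┃                        ┃               
     ┃                        ┃~~~~           
     ┃                        ┃~~~~           
     ┃                        ┃~~~~ ~         
     ┗━━━━━━━━━━━━━━━━━━━━━━━━┃~~~~ ~        .
                              ┃~~~~  ~     .~ 
                              ┗━━━━━━━━━━━━━━━
                                              
                                              
                                              
                                              
                                              
                                              


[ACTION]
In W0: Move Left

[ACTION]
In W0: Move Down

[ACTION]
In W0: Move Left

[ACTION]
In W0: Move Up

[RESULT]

     ┃██████████              ┃               
     ┃█        █              ┃               
     ┃█ █◎□  ◎ █              ┃               
     ┃█ □     □█              ┃               
     ┃█◎█ ██ █ █              ┃               
     ┃█ @      █              ┃               
     ┃██████████              ┏━━━━━━━━━━━━━━━
     ┃Moves: 2  0/3           ┃ DrawingCanvas 
     ┃                        ┠───────────────
     ┃                        ┃+              
     ┃                        ┃               
     ┃                        ┃~~~~           
     ┃                        ┃~~~~           
     ┃                        ┃~~~~ ~         
     ┗━━━━━━━━━━━━━━━━━━━━━━━━┃~~~~ ~        .
                              ┃~~~~  ~     .~ 
                              ┗━━━━━━━━━━━━━━━
                                              
                                              
                                              
                                              
                                              
                                              


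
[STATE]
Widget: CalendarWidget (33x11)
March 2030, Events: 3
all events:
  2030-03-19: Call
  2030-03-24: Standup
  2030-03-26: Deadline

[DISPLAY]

            March 2030           
Mo Tu We Th Fr Sa Su             
             1  2  3             
 4  5  6  7  8  9 10             
11 12 13 14 15 16 17             
18 19* 20 21 22 23 24*           
25 26* 27 28 29 30 31            
                                 
                                 
                                 
                                 


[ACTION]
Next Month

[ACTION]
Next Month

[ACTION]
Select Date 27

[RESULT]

             May 2030            
Mo Tu We Th Fr Sa Su             
       1  2  3  4  5             
 6  7  8  9 10 11 12             
13 14 15 16 17 18 19             
20 21 22 23 24 25 26             
[27] 28 29 30 31                 
                                 
                                 
                                 
                                 


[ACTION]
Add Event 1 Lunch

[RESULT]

             May 2030            
Mo Tu We Th Fr Sa Su             
       1*  2  3  4  5            
 6  7  8  9 10 11 12             
13 14 15 16 17 18 19             
20 21 22 23 24 25 26             
[27] 28 29 30 31                 
                                 
                                 
                                 
                                 


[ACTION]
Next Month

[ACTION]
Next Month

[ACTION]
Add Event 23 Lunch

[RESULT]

            July 2030            
Mo Tu We Th Fr Sa Su             
 1  2  3  4  5  6  7             
 8  9 10 11 12 13 14             
15 16 17 18 19 20 21             
22 23* 24 25 26 27 28            
29 30 31                         
                                 
                                 
                                 
                                 


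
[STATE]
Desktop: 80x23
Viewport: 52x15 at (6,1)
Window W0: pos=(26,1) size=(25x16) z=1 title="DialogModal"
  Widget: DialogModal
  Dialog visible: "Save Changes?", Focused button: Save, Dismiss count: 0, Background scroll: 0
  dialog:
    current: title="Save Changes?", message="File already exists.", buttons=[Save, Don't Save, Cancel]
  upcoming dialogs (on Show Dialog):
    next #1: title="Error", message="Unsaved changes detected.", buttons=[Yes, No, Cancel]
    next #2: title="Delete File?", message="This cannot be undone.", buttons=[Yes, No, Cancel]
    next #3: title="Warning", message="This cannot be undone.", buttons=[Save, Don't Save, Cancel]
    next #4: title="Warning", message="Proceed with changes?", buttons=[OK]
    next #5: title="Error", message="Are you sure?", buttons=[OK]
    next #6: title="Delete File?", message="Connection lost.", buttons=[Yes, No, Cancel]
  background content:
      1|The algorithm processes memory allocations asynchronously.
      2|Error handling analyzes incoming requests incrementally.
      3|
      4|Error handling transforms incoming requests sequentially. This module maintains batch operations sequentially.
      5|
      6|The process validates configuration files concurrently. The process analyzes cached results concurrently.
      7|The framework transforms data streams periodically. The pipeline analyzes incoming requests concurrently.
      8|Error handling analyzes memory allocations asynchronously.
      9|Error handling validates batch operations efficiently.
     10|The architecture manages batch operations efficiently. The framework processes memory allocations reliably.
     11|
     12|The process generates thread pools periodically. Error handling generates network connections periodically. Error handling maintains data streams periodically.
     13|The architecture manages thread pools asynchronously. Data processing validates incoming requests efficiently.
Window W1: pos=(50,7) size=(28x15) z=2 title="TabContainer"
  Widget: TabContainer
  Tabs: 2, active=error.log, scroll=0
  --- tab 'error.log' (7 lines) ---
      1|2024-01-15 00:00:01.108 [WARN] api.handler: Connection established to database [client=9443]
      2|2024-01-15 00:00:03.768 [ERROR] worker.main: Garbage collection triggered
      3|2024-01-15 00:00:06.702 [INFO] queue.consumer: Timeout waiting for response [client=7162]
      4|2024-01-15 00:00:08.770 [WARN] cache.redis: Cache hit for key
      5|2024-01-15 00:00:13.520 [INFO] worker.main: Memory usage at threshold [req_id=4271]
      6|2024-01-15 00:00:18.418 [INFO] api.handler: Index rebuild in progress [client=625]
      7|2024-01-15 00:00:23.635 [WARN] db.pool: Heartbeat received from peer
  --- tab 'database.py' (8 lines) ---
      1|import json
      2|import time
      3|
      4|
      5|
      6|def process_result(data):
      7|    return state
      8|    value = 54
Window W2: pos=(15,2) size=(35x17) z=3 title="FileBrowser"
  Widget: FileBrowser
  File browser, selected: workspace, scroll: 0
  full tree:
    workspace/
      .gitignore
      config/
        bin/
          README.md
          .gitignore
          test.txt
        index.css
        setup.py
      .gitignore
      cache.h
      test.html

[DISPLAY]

                    ┏━━━━━━━━━━━━━━━━━━━━━━━┓       
         ┏━━━━━━━━━━━━━━━━━━━━━━━━━━━━━━━━━┓┃       
         ┃ FileBrowser                     ┃┨       
         ┠─────────────────────────────────┨┃       
         ┃> [-] workspace/                 ┃┃       
         ┃    .gitignore                   ┃┃       
         ┃    [+] config/                  ┃┏━━━━━━━
         ┃    .gitignore                   ┃┃ TabCon
         ┃    cache.h                      ┃┠───────
         ┃    test.html                    ┃┃[error.
         ┃                                 ┃┃───────
         ┃                                 ┃┃2024-01
         ┃                                 ┃┃2024-01
         ┃                                 ┃┃2024-01
         ┃                                 ┃┃2024-01


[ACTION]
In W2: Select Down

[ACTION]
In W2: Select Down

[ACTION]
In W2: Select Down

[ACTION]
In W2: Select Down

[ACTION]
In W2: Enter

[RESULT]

                    ┏━━━━━━━━━━━━━━━━━━━━━━━┓       
         ┏━━━━━━━━━━━━━━━━━━━━━━━━━━━━━━━━━┓┃       
         ┃ FileBrowser                     ┃┨       
         ┠─────────────────────────────────┨┃       
         ┃  [-] workspace/                 ┃┃       
         ┃    .gitignore                   ┃┃       
         ┃    [+] config/                  ┃┏━━━━━━━
         ┃    .gitignore                   ┃┃ TabCon
         ┃  > cache.h                      ┃┠───────
         ┃    test.html                    ┃┃[error.
         ┃                                 ┃┃───────
         ┃                                 ┃┃2024-01
         ┃                                 ┃┃2024-01
         ┃                                 ┃┃2024-01
         ┃                                 ┃┃2024-01


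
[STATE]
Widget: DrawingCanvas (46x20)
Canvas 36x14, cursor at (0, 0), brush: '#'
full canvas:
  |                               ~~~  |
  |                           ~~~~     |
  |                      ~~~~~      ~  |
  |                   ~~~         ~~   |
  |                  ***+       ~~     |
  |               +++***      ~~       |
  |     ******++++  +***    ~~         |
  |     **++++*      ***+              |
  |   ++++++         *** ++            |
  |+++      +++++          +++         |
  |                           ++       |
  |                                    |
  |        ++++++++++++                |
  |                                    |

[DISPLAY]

+                              ~~~            
                           ~~~~               
                      ~~~~~      ~            
                   ~~~         ~~             
                  ***+       ~~               
               +++***      ~~                 
     ******++++  +***    ~~                   
     **++++*      ***+                        
   ++++++         *** ++                      
+++      +++++          +++                   
                           ++                 
                                              
        ++++++++++++                          
                                              
                                              
                                              
                                              
                                              
                                              
                                              


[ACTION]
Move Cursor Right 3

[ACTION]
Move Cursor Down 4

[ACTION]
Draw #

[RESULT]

                               ~~~            
                           ~~~~               
                      ~~~~~      ~            
                   ~~~         ~~             
   #              ***+       ~~               
               +++***      ~~                 
     ******++++  +***    ~~                   
     **++++*      ***+                        
   ++++++         *** ++                      
+++      +++++          +++                   
                           ++                 
                                              
        ++++++++++++                          
                                              
                                              
                                              
                                              
                                              
                                              
                                              


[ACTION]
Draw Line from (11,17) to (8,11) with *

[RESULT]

                               ~~~            
                           ~~~~               
                      ~~~~~      ~            
                   ~~~         ~~             
   #              ***+       ~~               
               +++***      ~~                 
     ******++++  +***    ~~                   
     **++++*      ***+                        
   ++++++  *      *** ++                      
+++      +++**          +++                   
              **           ++                 
                **                            
        ++++++++++++                          
                                              
                                              
                                              
                                              
                                              
                                              
                                              


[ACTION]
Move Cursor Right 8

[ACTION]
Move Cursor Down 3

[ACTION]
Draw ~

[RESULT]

                               ~~~            
                           ~~~~               
                      ~~~~~      ~            
                   ~~~         ~~             
   #              ***+       ~~               
               +++***      ~~                 
     ******++++  +***    ~~                   
     **++++~      ***+                        
   ++++++  *      *** ++                      
+++      +++**          +++                   
              **           ++                 
                **                            
        ++++++++++++                          
                                              
                                              
                                              
                                              
                                              
                                              
                                              


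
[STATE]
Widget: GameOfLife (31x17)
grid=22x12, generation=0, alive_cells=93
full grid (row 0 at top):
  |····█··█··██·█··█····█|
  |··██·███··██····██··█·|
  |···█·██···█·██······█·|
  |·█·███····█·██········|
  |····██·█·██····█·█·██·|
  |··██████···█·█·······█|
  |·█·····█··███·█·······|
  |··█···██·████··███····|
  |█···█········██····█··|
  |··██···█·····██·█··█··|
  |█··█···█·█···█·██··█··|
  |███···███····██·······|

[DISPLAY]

Gen: 0                         
····█··█··██·█··█····█         
··██·███··██····██··█·         
···█·██···█·██······█·         
·█·███····█·██········         
····██·█·██····█·█·██·         
··██████···█·█·······█         
·█·····█··███·█·······         
··█···██·████··███····         
█···█········██····█··         
··██···█·····██·█··█··         
█··█···█·█···█·██··█··         
███···███····██·······         
                               
                               
                               
                               


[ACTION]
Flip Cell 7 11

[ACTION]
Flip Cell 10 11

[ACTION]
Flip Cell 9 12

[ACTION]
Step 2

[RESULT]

Gen: 2                         
··███·█·█·███···██····         
··██···█·█···█··██····         
·········███·······█·█         
·······█····█······██·         
·······█··██···█····██         
··██···█··············         
·█·█··█·········█·····         
██···██···██··█·······         
█····██···██···█··█···         
█···█···█·······█·██··         
█···█···█····██·██·█··         
███····█·····███······         
                               
                               
                               
                               


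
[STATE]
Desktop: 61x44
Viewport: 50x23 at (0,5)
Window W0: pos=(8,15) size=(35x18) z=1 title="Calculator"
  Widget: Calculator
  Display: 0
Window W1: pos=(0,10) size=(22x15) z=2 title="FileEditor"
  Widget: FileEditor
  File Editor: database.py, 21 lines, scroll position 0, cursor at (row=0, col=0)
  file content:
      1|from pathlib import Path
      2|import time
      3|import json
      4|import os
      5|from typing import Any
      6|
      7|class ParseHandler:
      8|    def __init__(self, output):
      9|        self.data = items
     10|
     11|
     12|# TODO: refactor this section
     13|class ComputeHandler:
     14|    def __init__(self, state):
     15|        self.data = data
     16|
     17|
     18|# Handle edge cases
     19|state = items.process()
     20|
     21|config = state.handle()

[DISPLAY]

                                                  
                                                  
                                                  
                                                  
                                                  
┏━━━━━━━━━━━━━━━━━━━━┓                            
┃ FileEditor         ┃                            
┠────────────────────┨                            
┃█rom pathlib import▲┃                            
┃import time        █┃                            
┃import json        ░┃━━━━━━━━━━━━━━━━━━━━┓       
┃import os          ░┃                    ┃       
┃from typing import ░┃────────────────────┨       
┃                   ░┃                   0┃       
┃class ParseHandler:░┃───┐                ┃       
┃    def __init__(se░┃ ÷ │                ┃       
┃        self.data =░┃───┤                ┃       
┃                   ░┃ × │                ┃       
┃                   ▼┃───┤                ┃       
┗━━━━━━━━━━━━━━━━━━━━┛ - │                ┃       
        ┃├───┼───┼───┼───┤                ┃       
        ┃│ 0 │ . │ = │ + │                ┃       
        ┃├───┼───┼───┼───┤                ┃       


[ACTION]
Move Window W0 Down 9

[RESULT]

                                                  
                                                  
                                                  
                                                  
                                                  
┏━━━━━━━━━━━━━━━━━━━━┓                            
┃ FileEditor         ┃                            
┠────────────────────┨                            
┃█rom pathlib import▲┃                            
┃import time        █┃                            
┃import json        ░┃                            
┃import os          ░┃                            
┃from typing import ░┃                            
┃                   ░┃                            
┃class ParseHandler:░┃                            
┃    def __init__(se░┃                            
┃        self.data =░┃                            
┃                   ░┃                            
┃                   ▼┃                            
┗━━━━━━━━━━━━━━━━━━━━┛━━━━━━━━━━━━━━━━━━━━┓       
        ┃ Calculator                      ┃       
        ┠─────────────────────────────────┨       
        ┃                                0┃       


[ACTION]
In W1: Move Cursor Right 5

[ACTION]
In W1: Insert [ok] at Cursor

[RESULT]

                                                  
                                                  
                                                  
                                                  
                                                  
┏━━━━━━━━━━━━━━━━━━━━┓                            
┃ FileEditor         ┃                            
┠────────────────────┨                            
┃from ok█athlib impo▲┃                            
┃import time        █┃                            
┃import json        ░┃                            
┃import os          ░┃                            
┃from typing import ░┃                            
┃                   ░┃                            
┃class ParseHandler:░┃                            
┃    def __init__(se░┃                            
┃        self.data =░┃                            
┃                   ░┃                            
┃                   ▼┃                            
┗━━━━━━━━━━━━━━━━━━━━┛━━━━━━━━━━━━━━━━━━━━┓       
        ┃ Calculator                      ┃       
        ┠─────────────────────────────────┨       
        ┃                                0┃       


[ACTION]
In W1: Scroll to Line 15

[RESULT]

                                                  
                                                  
                                                  
                                                  
                                                  
┏━━━━━━━━━━━━━━━━━━━━┓                            
┃ FileEditor         ┃                            
┠────────────────────┨                            
┃                   ▲┃                            
┃# TODO: refactor th░┃                            
┃class ComputeHandle░┃                            
┃    def __init__(se░┃                            
┃        self.data =░┃                            
┃                   ░┃                            
┃                   ░┃                            
┃# Handle edge cases░┃                            
┃state = items.proce░┃                            
┃                   █┃                            
┃config = state.hand▼┃                            
┗━━━━━━━━━━━━━━━━━━━━┛━━━━━━━━━━━━━━━━━━━━┓       
        ┃ Calculator                      ┃       
        ┠─────────────────────────────────┨       
        ┃                                0┃       


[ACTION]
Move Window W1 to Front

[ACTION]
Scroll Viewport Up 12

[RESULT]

                                                  
                                                  
                                                  
                                                  
                                                  
                                                  
                                                  
                                                  
                                                  
                                                  
┏━━━━━━━━━━━━━━━━━━━━┓                            
┃ FileEditor         ┃                            
┠────────────────────┨                            
┃                   ▲┃                            
┃# TODO: refactor th░┃                            
┃class ComputeHandle░┃                            
┃    def __init__(se░┃                            
┃        self.data =░┃                            
┃                   ░┃                            
┃                   ░┃                            
┃# Handle edge cases░┃                            
┃state = items.proce░┃                            
┃                   █┃                            


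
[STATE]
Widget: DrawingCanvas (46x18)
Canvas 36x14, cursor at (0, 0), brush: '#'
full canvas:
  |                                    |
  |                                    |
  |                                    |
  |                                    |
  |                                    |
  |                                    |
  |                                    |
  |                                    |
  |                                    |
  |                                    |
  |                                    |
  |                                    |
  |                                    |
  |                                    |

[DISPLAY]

+                                             
                                              
                                              
                                              
                                              
                                              
                                              
                                              
                                              
                                              
                                              
                                              
                                              
                                              
                                              
                                              
                                              
                                              


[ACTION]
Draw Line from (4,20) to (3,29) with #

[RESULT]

+                                             
                                              
                                              
                         #####                
                    #####                     
                                              
                                              
                                              
                                              
                                              
                                              
                                              
                                              
                                              
                                              
                                              
                                              
                                              


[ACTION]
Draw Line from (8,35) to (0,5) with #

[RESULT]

+    ##                                       
       ####                                   
           ####                               
               ####      #####                
                   ######                     
                      ####                    
                          ####                
                              ####            
                                  ##          
                                              
                                              
                                              
                                              
                                              
                                              
                                              
                                              
                                              


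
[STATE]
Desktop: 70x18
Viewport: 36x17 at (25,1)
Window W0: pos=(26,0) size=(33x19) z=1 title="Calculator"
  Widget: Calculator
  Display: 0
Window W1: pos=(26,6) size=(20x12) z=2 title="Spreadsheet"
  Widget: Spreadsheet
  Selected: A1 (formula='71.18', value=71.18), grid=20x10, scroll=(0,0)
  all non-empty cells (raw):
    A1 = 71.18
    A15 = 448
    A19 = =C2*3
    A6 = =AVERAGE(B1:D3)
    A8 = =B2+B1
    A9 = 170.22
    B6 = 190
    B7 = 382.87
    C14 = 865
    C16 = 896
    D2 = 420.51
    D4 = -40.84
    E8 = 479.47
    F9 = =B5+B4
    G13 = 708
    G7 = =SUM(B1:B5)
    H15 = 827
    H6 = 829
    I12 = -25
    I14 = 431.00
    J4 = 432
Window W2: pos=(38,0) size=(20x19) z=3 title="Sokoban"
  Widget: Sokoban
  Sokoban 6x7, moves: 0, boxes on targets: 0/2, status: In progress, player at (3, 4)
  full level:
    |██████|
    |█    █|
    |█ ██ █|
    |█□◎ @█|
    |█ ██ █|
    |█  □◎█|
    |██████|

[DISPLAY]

 ┃ Calculator┃ Sokoban          ┃┃  
 ┠───────────┠──────────────────┨┨  
 ┃           ┃██████            ┃┃  
 ┃┌───┬───┬──┃█    █            ┃┃  
 ┃│ 7 │ 8 │ 9┃█ ██ █            ┃┃  
 ┏━━━━━━━━━━━┃█□◎ @█            ┃┃  
 ┃ Spreadshee┃█ ██ █            ┃┃  
 ┠───────────┃█  □◎█            ┃┃  
 ┃A1: 71.18  ┃██████            ┃┃  
 ┃       A   ┃Moves: 0  0/2     ┃┃  
 ┃-----------┃                  ┃┃  
 ┃  1  [71.18┃                  ┃┃  
 ┃  2        ┃                  ┃┃  
 ┃  3        ┃                  ┃┃  
 ┃  4        ┃                  ┃┃  
 ┃  5        ┃                  ┃┃  
 ┗━━━━━━━━━━━┃                  ┃┃  


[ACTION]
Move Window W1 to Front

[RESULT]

 ┃ Calculator┃ Sokoban          ┃┃  
 ┠───────────┠──────────────────┨┨  
 ┃           ┃██████            ┃┃  
 ┃┌───┬───┬──┃█    █            ┃┃  
 ┃│ 7 │ 8 │ 9┃█ ██ █            ┃┃  
 ┏━━━━━━━━━━━━━━━━━━┓           ┃┃  
 ┃ Spreadsheet      ┃           ┃┃  
 ┠──────────────────┨           ┃┃  
 ┃A1: 71.18         ┃           ┃┃  
 ┃       A       B  ┃0  0/2     ┃┃  
 ┃------------------┃           ┃┃  
 ┃  1  [71.18]      ┃           ┃┃  
 ┃  2        0      ┃           ┃┃  
 ┃  3        0      ┃           ┃┃  
 ┃  4        0      ┃           ┃┃  
 ┃  5        0      ┃           ┃┃  
 ┗━━━━━━━━━━━━━━━━━━┛           ┃┃  


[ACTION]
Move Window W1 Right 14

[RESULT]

 ┃ Calculator┃ Sokoban          ┃┃  
 ┠───────────┠──────────────────┨┨  
 ┃           ┃██████            ┃┃  
 ┃┌───┬───┬──┃█    █            ┃┃  
 ┃│ 7 │ 8 │ 9┃█ ██ █            ┃┃  
 ┃├───┼───┼──┃█┏━━━━━━━━━━━━━━━━━━┓ 
 ┃│ 4 │ 5 │ 6┃█┃ Spreadsheet      ┃ 
 ┃├───┼───┼──┃█┠──────────────────┨ 
 ┃│ 1 │ 2 │ 3┃█┃A1: 71.18         ┃ 
 ┃├───┼───┼──┃M┃       A       B  ┃ 
 ┃│ 0 │ . │ =┃ ┃------------------┃ 
 ┃├───┼───┼──┃ ┃  1  [71.18]      ┃ 
 ┃│ C │ MC│ M┃ ┃  2        0      ┃ 
 ┃└───┴───┴──┃ ┃  3        0      ┃ 
 ┃           ┃ ┃  4        0      ┃ 
 ┃           ┃ ┃  5        0      ┃ 
 ┃           ┃ ┗━━━━━━━━━━━━━━━━━━┛ 


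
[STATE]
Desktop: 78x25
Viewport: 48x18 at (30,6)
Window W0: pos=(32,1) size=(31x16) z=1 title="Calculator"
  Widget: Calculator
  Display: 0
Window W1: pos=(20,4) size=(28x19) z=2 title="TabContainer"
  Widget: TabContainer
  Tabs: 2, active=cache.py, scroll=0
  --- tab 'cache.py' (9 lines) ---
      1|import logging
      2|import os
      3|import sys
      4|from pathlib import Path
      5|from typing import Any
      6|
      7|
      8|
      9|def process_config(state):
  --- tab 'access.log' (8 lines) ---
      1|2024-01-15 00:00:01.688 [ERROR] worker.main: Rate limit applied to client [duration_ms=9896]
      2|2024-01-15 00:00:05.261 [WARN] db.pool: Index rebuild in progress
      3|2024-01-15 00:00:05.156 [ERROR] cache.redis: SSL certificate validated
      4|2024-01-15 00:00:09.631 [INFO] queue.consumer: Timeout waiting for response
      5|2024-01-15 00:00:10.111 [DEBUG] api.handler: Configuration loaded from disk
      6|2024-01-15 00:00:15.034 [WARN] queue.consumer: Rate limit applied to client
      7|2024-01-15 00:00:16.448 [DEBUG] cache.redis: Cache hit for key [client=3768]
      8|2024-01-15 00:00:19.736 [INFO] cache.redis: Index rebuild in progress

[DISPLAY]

─────────────────┨ │            ┃               
]│ access.log    ┃─┤            ┃               
─────────────────┃ │            ┃               
gging            ┃─┤            ┃               
                 ┃ │            ┃               
s                ┃─┤            ┃               
lib import Path  ┃ │            ┃               
ng import Any    ┃─┤            ┃               
                 ┃+│            ┃               
                 ┃─┘            ┃               
                 ┃━━━━━━━━━━━━━━┛               
ss_config(state):┃                              
                 ┃                              
                 ┃                              
                 ┃                              
                 ┃                              
━━━━━━━━━━━━━━━━━┛                              
                                                


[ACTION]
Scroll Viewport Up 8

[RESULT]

                                                
  ┏━━━━━━━━━━━━━━━━━━━━━━━━━━━━━┓               
  ┃ Calculator                  ┃               
  ┠─────────────────────────────┨               
━━━━━━━━━━━━━━━━━┓             0┃               
iner             ┃─┐            ┃               
─────────────────┨ │            ┃               
]│ access.log    ┃─┤            ┃               
─────────────────┃ │            ┃               
gging            ┃─┤            ┃               
                 ┃ │            ┃               
s                ┃─┤            ┃               
lib import Path  ┃ │            ┃               
ng import Any    ┃─┤            ┃               
                 ┃+│            ┃               
                 ┃─┘            ┃               
                 ┃━━━━━━━━━━━━━━┛               
ss_config(state):┃                              


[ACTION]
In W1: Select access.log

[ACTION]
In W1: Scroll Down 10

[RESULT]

                                                
  ┏━━━━━━━━━━━━━━━━━━━━━━━━━━━━━┓               
  ┃ Calculator                  ┃               
  ┠─────────────────────────────┨               
━━━━━━━━━━━━━━━━━┓             0┃               
iner             ┃─┐            ┃               
─────────────────┨ │            ┃               
 │[access.log]   ┃─┤            ┃               
─────────────────┃ │            ┃               
5 00:00:19.736 [I┃─┤            ┃               
                 ┃ │            ┃               
                 ┃─┤            ┃               
                 ┃ │            ┃               
                 ┃─┤            ┃               
                 ┃+│            ┃               
                 ┃─┘            ┃               
                 ┃━━━━━━━━━━━━━━┛               
                 ┃                              
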